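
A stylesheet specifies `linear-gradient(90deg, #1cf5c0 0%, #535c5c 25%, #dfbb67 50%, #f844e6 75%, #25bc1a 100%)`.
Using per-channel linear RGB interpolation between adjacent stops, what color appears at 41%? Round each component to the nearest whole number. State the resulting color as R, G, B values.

41% lies between the 25% and 50% stops, so the local fraction is t = (41 − 25)/(50 − 25) = 16/25 ≈ 0.64.
#535c5c → (83, 92, 92); #dfbb67 → (223, 187, 103).
R = 83 + 0.64 × (223 − 83) = 172.6 → 173
G = 92 + 0.64 × (187 − 92) = 152.8 → 153
B = 92 + 0.64 × (103 − 92) = 99.04 → 99

(173, 153, 99)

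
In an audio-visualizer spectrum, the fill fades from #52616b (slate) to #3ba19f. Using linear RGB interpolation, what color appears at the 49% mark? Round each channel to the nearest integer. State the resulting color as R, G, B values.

(71, 128, 132)

#52616b → (82, 97, 107); #3ba19f → (59, 161, 159).
49% corresponds to t = 0.49.
R = 82 + 0.49 × (59 − 82) = 82 + 0.49 × -23 = 70.73 → 71
G = 97 + 0.49 × (161 − 97) = 97 + 0.49 × 64 = 128.36 → 128
B = 107 + 0.49 × (159 − 107) = 107 + 0.49 × 52 = 132.48 → 132
So the blended color is (71, 128, 132), about #478084.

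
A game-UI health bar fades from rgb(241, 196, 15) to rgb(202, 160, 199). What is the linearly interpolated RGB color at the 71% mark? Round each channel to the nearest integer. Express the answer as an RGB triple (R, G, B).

(213, 170, 146)

71% corresponds to t = 0.71.
R = 241 + 0.71 × (202 − 241) = 241 + 0.71 × -39 = 213.31 → 213
G = 196 + 0.71 × (160 − 196) = 196 + 0.71 × -36 = 170.44 → 170
B = 15 + 0.71 × (199 − 15) = 15 + 0.71 × 184 = 145.64 → 146
So the blended color is (213, 170, 146), about #d5aa92.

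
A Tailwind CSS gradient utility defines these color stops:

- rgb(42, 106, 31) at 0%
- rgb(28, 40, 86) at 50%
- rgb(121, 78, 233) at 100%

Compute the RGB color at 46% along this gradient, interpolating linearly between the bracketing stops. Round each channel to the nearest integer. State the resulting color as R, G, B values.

46% lies between the 0% and 50% stops, so the local fraction is t = (46 − 0)/(50 − 0) = 46/50 ≈ 0.92.
R = 42 + 0.92 × (28 − 42) = 29.12 → 29
G = 106 + 0.92 × (40 − 106) = 45.28 → 45
B = 31 + 0.92 × (86 − 31) = 81.6 → 82

(29, 45, 82)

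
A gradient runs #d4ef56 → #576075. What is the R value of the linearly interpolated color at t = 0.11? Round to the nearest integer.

R₁ = 212 (from #d4ef56), R₂ = 87 (from #576075).
R = 212 + 0.11 × (87 − 212) = 198.25 → 198

198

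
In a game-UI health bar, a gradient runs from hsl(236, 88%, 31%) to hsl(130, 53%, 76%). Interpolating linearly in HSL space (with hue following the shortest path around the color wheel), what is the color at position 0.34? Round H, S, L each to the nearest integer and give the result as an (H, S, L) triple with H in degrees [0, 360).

(200, 76, 46)

Hue arc: Δh = 130 − 236 = -106° (|Δh| ≤ 180, already the shorter path).
H = 236 + 0.34 × (-106) = 199.96 → 200°
S = 88 + 0.34 × (53 − 88) = 76.1 → 76%
L = 31 + 0.34 × (76 − 31) = 46.3 → 46%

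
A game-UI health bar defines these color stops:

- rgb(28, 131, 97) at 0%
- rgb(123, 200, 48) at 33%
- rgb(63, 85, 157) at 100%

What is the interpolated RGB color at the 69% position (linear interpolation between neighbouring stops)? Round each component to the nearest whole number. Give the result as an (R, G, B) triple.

(91, 138, 107)

69% lies between the 33% and 100% stops, so the local fraction is t = (69 − 33)/(100 − 33) = 36/67 ≈ 0.5373.
R = 123 + 0.5373 × (63 − 123) = 90.762 → 91
G = 200 + 0.5373 × (85 − 200) = 138.21 → 138
B = 48 + 0.5373 × (157 − 48) = 106.566 → 107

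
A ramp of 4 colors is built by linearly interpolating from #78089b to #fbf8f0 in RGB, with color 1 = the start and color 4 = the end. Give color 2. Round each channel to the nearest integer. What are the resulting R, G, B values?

With 4 swatches and endpoints inclusive, swatch 2 sits at t = (2 − 1)/(4 − 1) = 1/3 ≈ 0.3333.
#78089b → (120, 8, 155); #fbf8f0 → (251, 248, 240).
R = 120 + 0.3333 × (251 − 120) = 163.662 → 164
G = 8 + 0.3333 × (248 − 8) = 87.992 → 88
B = 155 + 0.3333 × (240 − 155) = 183.331 → 183

(164, 88, 183)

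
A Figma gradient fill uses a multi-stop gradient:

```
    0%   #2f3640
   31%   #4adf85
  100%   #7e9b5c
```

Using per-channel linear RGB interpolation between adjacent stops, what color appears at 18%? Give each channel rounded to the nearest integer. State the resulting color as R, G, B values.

(63, 152, 104)

18% lies between the 0% and 31% stops, so the local fraction is t = (18 − 0)/(31 − 0) = 18/31 ≈ 0.5806.
#2f3640 → (47, 54, 64); #4adf85 → (74, 223, 133).
R = 47 + 0.5806 × (74 − 47) = 62.676 → 63
G = 54 + 0.5806 × (223 − 54) = 152.121 → 152
B = 64 + 0.5806 × (133 − 64) = 104.061 → 104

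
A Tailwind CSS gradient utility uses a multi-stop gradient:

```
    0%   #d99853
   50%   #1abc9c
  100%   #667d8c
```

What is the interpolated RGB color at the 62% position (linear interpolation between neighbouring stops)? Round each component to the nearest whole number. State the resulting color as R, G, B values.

(44, 173, 152)

62% lies between the 50% and 100% stops, so the local fraction is t = (62 − 50)/(100 − 50) = 12/50 ≈ 0.24.
#1abc9c → (26, 188, 156); #667d8c → (102, 125, 140).
R = 26 + 0.24 × (102 − 26) = 44.24 → 44
G = 188 + 0.24 × (125 − 188) = 172.88 → 173
B = 156 + 0.24 × (140 − 156) = 152.16 → 152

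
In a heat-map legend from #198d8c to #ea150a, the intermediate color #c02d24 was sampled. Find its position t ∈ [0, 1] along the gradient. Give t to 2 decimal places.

Invert the lerp on the R channel (largest span, 209): t = (192 − 25) / (234 − 25) = 167/209 = 0.79904.
Check on G: (45 − 141)/(21 − 141) = 0.8 ✓

0.80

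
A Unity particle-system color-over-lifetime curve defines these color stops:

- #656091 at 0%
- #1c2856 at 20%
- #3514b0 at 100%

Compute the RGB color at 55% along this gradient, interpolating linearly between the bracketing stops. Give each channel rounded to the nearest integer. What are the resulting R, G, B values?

55% lies between the 20% and 100% stops, so the local fraction is t = (55 − 20)/(100 − 20) = 35/80 ≈ 0.4375.
#1c2856 → (28, 40, 86); #3514b0 → (53, 20, 176).
R = 28 + 0.4375 × (53 − 28) = 38.938 → 39
G = 40 + 0.4375 × (20 − 40) = 31.25 → 31
B = 86 + 0.4375 × (176 − 86) = 125.375 → 125

(39, 31, 125)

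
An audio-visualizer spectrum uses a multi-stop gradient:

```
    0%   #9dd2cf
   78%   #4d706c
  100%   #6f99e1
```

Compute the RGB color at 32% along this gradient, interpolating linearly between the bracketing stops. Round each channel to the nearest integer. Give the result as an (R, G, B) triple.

32% lies between the 0% and 78% stops, so the local fraction is t = (32 − 0)/(78 − 0) = 32/78 ≈ 0.4103.
#9dd2cf → (157, 210, 207); #4d706c → (77, 112, 108).
R = 157 + 0.4103 × (77 − 157) = 124.176 → 124
G = 210 + 0.4103 × (112 − 210) = 169.791 → 170
B = 207 + 0.4103 × (108 − 207) = 166.38 → 166

(124, 170, 166)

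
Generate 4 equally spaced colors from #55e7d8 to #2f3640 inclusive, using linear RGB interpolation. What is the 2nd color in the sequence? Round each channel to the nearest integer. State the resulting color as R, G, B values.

(72, 172, 165)

With 4 swatches and endpoints inclusive, swatch 2 sits at t = (2 − 1)/(4 − 1) = 1/3 ≈ 0.3333.
#55e7d8 → (85, 231, 216); #2f3640 → (47, 54, 64).
R = 85 + 0.3333 × (47 − 85) = 72.335 → 72
G = 231 + 0.3333 × (54 − 231) = 172.006 → 172
B = 216 + 0.3333 × (64 − 216) = 165.338 → 165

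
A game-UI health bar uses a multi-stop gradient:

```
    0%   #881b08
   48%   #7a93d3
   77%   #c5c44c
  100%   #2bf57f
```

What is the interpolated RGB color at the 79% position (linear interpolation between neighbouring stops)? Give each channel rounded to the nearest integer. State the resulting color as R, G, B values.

(184, 200, 80)

79% lies between the 77% and 100% stops, so the local fraction is t = (79 − 77)/(100 − 77) = 2/23 ≈ 0.087.
#c5c44c → (197, 196, 76); #2bf57f → (43, 245, 127).
R = 197 + 0.087 × (43 − 197) = 183.602 → 184
G = 196 + 0.087 × (245 − 196) = 200.263 → 200
B = 76 + 0.087 × (127 − 76) = 80.437 → 80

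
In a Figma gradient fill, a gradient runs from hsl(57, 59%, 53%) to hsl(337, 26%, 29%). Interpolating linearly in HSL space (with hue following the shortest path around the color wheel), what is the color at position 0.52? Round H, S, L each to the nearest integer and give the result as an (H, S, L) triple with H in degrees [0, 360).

(15, 42, 41)

Hue: 337 − 57 = 280°, but |280| > 180 so the shorter arc goes the other way: Δh = 280 − 360 = -80°.
H = 57 + 0.52 × (-80) = 15.4 → 15°
S = 59 + 0.52 × (26 − 59) = 41.84 → 42%
L = 53 + 0.52 × (29 − 53) = 40.52 → 41%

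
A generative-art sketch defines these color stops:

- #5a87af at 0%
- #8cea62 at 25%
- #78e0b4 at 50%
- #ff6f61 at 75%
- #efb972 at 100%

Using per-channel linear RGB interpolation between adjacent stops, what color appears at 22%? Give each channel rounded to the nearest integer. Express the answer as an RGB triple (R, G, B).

22% lies between the 0% and 25% stops, so the local fraction is t = (22 − 0)/(25 − 0) = 22/25 ≈ 0.88.
#5a87af → (90, 135, 175); #8cea62 → (140, 234, 98).
R = 90 + 0.88 × (140 − 90) = 134 → 134
G = 135 + 0.88 × (234 − 135) = 222.12 → 222
B = 175 + 0.88 × (98 − 175) = 107.24 → 107

(134, 222, 107)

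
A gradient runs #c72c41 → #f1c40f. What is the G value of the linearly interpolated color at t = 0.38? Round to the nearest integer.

G₁ = 44 (from #c72c41), G₂ = 196 (from #f1c40f).
G = 44 + 0.38 × (196 − 44) = 101.76 → 102

102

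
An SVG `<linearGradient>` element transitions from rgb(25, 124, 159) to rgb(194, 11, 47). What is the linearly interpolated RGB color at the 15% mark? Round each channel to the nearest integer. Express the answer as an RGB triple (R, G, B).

(50, 107, 142)

15% corresponds to t = 0.15.
R = 25 + 0.15 × (194 − 25) = 25 + 0.15 × 169 = 50.35 → 50
G = 124 + 0.15 × (11 − 124) = 124 + 0.15 × -113 = 107.05 → 107
B = 159 + 0.15 × (47 − 159) = 159 + 0.15 × -112 = 142.2 → 142
So the blended color is (50, 107, 142), about #326b8e.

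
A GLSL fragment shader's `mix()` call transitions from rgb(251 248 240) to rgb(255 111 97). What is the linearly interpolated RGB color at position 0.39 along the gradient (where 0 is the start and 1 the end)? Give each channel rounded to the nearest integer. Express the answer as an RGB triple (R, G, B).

R = 251 + 0.39 × (255 − 251) = 251 + 0.39 × 4 = 252.56 → 253
G = 248 + 0.39 × (111 − 248) = 248 + 0.39 × -137 = 194.57 → 195
B = 240 + 0.39 × (97 − 240) = 240 + 0.39 × -143 = 184.23 → 184

(253, 195, 184)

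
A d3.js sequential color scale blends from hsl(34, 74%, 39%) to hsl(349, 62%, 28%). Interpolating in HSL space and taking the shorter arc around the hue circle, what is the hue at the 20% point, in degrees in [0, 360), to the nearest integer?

25

Hue: 349 − 34 = 315°, but |315| > 180 so the shorter arc goes the other way: Δh = 315 − 360 = -45°.
H = 34 + 0.2 × (-45) = 25 → 25°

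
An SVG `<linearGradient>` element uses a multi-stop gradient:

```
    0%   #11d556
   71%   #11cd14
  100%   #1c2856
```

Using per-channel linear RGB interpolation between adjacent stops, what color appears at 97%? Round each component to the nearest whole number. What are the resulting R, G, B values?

97% lies between the 71% and 100% stops, so the local fraction is t = (97 − 71)/(100 − 71) = 26/29 ≈ 0.8966.
#11cd14 → (17, 205, 20); #1c2856 → (28, 40, 86).
R = 17 + 0.8966 × (28 − 17) = 26.863 → 27
G = 205 + 0.8966 × (40 − 205) = 57.061 → 57
B = 20 + 0.8966 × (86 − 20) = 79.176 → 79

(27, 57, 79)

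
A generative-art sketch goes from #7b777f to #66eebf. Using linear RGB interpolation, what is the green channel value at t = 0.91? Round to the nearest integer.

G₁ = 119 (from #7b777f), G₂ = 238 (from #66eebf).
G = 119 + 0.91 × (238 − 119) = 227.29 → 227

227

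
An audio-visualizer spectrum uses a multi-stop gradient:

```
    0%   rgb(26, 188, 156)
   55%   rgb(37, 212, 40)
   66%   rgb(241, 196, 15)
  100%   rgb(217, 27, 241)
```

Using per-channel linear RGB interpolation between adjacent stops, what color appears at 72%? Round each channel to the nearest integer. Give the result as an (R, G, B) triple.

(237, 166, 55)

72% lies between the 66% and 100% stops, so the local fraction is t = (72 − 66)/(100 − 66) = 6/34 ≈ 0.1765.
R = 241 + 0.1765 × (217 − 241) = 236.764 → 237
G = 196 + 0.1765 × (27 − 196) = 166.172 → 166
B = 15 + 0.1765 × (241 − 15) = 54.889 → 55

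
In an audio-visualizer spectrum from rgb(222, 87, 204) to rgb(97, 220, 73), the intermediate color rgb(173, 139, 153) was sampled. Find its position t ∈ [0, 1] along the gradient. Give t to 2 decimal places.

Invert the lerp on the G channel (largest span, 133): t = (139 − 87) / (220 − 87) = 52/133 = 0.39098.
Check on R: (173 − 222)/(97 − 222) = 0.392 ✓

0.39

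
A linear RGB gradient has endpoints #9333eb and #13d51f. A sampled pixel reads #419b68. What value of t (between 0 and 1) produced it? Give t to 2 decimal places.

0.64

Invert the lerp on the B channel (largest span, 204): t = (104 − 235) / (31 − 235) = -131/-204 = 0.64216.
Check on R: (65 − 147)/(19 − 147) = 0.6406 ✓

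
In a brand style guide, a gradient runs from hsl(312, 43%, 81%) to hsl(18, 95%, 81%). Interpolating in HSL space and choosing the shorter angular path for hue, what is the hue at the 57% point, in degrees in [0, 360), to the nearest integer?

350

Hue: 18 − 312 = -294°, but |-294| > 180 so the shorter arc goes the other way: Δh = -294 + 360 = 66°.
H = 312 + 0.57 × (66) = 349.62 → 350°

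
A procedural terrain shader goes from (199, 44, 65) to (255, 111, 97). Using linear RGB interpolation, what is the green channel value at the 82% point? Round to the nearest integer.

G = 44 + 0.82 × (111 − 44) = 98.94 → 99

99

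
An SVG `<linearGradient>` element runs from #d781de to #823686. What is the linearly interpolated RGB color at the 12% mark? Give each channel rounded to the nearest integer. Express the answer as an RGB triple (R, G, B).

#d781de → (215, 129, 222); #823686 → (130, 54, 134).
12% corresponds to t = 0.12.
R = 215 + 0.12 × (130 − 215) = 215 + 0.12 × -85 = 204.8 → 205
G = 129 + 0.12 × (54 − 129) = 129 + 0.12 × -75 = 120 → 120
B = 222 + 0.12 × (134 − 222) = 222 + 0.12 × -88 = 211.44 → 211
So the blended color is (205, 120, 211), about #cd78d3.

(205, 120, 211)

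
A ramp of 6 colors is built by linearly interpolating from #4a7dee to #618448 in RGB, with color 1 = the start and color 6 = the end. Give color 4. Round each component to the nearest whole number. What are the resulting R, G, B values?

With 6 swatches and endpoints inclusive, swatch 4 sits at t = (4 − 1)/(6 − 1) = 3/5 ≈ 0.6.
#4a7dee → (74, 125, 238); #618448 → (97, 132, 72).
R = 74 + 0.6 × (97 − 74) = 87.8 → 88
G = 125 + 0.6 × (132 − 125) = 129.2 → 129
B = 238 + 0.6 × (72 − 238) = 138.4 → 138

(88, 129, 138)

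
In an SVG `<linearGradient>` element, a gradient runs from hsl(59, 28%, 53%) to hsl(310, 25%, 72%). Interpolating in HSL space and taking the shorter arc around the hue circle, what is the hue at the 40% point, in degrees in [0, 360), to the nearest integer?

Hue: 310 − 59 = 251°, but |251| > 180 so the shorter arc goes the other way: Δh = 251 − 360 = -109°.
H = 59 + 0.4 × (-109) = 15.4 → 15°

15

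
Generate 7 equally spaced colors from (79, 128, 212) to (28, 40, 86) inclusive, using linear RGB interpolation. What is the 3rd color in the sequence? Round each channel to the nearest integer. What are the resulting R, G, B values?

(62, 99, 170)

With 7 swatches and endpoints inclusive, swatch 3 sits at t = (3 − 1)/(7 − 1) = 2/6 ≈ 0.3333.
R = 79 + 0.3333 × (28 − 79) = 62.002 → 62
G = 128 + 0.3333 × (40 − 128) = 98.67 → 99
B = 212 + 0.3333 × (86 − 212) = 170.004 → 170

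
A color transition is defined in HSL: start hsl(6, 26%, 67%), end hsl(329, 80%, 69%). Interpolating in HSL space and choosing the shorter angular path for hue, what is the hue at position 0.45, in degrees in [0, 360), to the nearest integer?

349

Hue: 329 − 6 = 323°, but |323| > 180 so the shorter arc goes the other way: Δh = 323 − 360 = -37°.
H = 6 + 0.45 × (-37) = -10.65 → -11 → -11 mod 360 = 349°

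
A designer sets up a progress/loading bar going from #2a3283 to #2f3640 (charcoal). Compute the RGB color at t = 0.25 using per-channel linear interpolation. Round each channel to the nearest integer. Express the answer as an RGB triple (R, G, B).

(43, 51, 114)

#2a3283 → (42, 50, 131); #2f3640 → (47, 54, 64).
R = 42 + 0.25 × (47 − 42) = 42 + 0.25 × 5 = 43.25 → 43
G = 50 + 0.25 × (54 − 50) = 50 + 0.25 × 4 = 51 → 51
B = 131 + 0.25 × (64 − 131) = 131 + 0.25 × -67 = 114.25 → 114
So the blended color is (43, 51, 114), about #2b3372.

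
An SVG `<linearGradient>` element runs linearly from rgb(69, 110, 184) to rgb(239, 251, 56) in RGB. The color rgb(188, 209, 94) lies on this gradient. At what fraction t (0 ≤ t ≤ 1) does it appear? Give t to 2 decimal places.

Invert the lerp on the R channel (largest span, 170): t = (188 − 69) / (239 − 69) = 119/170 = 0.7.
Check on G: (209 − 110)/(251 − 110) = 0.7021 ✓

0.70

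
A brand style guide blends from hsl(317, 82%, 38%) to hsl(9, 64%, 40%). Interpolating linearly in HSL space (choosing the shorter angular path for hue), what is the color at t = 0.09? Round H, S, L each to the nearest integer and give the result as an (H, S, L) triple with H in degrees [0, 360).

(322, 80, 38)

Hue: 9 − 317 = -308°, but |-308| > 180 so the shorter arc goes the other way: Δh = -308 + 360 = 52°.
H = 317 + 0.09 × (52) = 321.68 → 322°
S = 82 + 0.09 × (64 − 82) = 80.38 → 80%
L = 38 + 0.09 × (40 − 38) = 38.18 → 38%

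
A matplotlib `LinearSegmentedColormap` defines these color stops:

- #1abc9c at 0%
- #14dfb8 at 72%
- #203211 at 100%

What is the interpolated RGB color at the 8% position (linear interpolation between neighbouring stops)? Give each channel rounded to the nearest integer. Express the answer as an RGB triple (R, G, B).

(25, 192, 159)

8% lies between the 0% and 72% stops, so the local fraction is t = (8 − 0)/(72 − 0) = 8/72 ≈ 0.1111.
#1abc9c → (26, 188, 156); #14dfb8 → (20, 223, 184).
R = 26 + 0.1111 × (20 − 26) = 25.333 → 25
G = 188 + 0.1111 × (223 − 188) = 191.888 → 192
B = 156 + 0.1111 × (184 − 156) = 159.111 → 159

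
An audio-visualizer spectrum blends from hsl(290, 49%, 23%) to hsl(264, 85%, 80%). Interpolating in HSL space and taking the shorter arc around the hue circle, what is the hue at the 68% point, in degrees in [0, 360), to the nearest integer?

Hue arc: Δh = 264 − 290 = -26° (|Δh| ≤ 180, already the shorter path).
H = 290 + 0.68 × (-26) = 272.32 → 272°

272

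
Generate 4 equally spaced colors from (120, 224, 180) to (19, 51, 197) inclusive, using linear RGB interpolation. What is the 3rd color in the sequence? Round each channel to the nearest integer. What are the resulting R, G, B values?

(53, 109, 191)

With 4 swatches and endpoints inclusive, swatch 3 sits at t = (3 − 1)/(4 − 1) = 2/3 ≈ 0.6667.
R = 120 + 0.6667 × (19 − 120) = 52.663 → 53
G = 224 + 0.6667 × (51 − 224) = 108.661 → 109
B = 180 + 0.6667 × (197 − 180) = 191.334 → 191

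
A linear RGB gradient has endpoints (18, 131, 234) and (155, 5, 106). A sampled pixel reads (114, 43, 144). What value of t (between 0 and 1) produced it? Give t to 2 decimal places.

0.70

Invert the lerp on the R channel (largest span, 137): t = (114 − 18) / (155 − 18) = 96/137 = 0.70073.
Check on G: (43 − 131)/(5 − 131) = 0.6984 ✓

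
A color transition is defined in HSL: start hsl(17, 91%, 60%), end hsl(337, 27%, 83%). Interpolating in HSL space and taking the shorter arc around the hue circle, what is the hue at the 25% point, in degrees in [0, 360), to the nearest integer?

Hue: 337 − 17 = 320°, but |320| > 180 so the shorter arc goes the other way: Δh = 320 − 360 = -40°.
H = 17 + 0.25 × (-40) = 7 → 7°

7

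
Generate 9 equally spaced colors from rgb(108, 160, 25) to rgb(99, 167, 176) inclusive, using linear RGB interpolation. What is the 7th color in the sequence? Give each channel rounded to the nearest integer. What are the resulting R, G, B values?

With 9 swatches and endpoints inclusive, swatch 7 sits at t = (7 − 1)/(9 − 1) = 6/8 ≈ 0.75.
R = 108 + 0.75 × (99 − 108) = 101.25 → 101
G = 160 + 0.75 × (167 − 160) = 165.25 → 165
B = 25 + 0.75 × (176 − 25) = 138.25 → 138

(101, 165, 138)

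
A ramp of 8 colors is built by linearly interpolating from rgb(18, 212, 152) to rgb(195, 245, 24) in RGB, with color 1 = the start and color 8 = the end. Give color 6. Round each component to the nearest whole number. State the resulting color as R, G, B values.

With 8 swatches and endpoints inclusive, swatch 6 sits at t = (6 − 1)/(8 − 1) = 5/7 ≈ 0.7143.
R = 18 + 0.7143 × (195 − 18) = 144.431 → 144
G = 212 + 0.7143 × (245 − 212) = 235.572 → 236
B = 152 + 0.7143 × (24 − 152) = 60.57 → 61

(144, 236, 61)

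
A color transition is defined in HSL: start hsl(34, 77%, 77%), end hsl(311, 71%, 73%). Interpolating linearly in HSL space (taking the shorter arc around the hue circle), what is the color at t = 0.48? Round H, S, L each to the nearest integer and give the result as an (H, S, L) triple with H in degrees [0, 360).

Hue: 311 − 34 = 277°, but |277| > 180 so the shorter arc goes the other way: Δh = 277 − 360 = -83°.
H = 34 + 0.48 × (-83) = -5.84 → -6 → -6 mod 360 = 354°
S = 77 + 0.48 × (71 − 77) = 74.12 → 74%
L = 77 + 0.48 × (73 − 77) = 75.08 → 75%

(354, 74, 75)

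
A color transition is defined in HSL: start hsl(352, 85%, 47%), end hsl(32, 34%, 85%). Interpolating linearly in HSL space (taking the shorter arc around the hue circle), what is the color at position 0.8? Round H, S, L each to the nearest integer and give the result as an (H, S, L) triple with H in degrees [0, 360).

Hue: 32 − 352 = -320°, but |-320| > 180 so the shorter arc goes the other way: Δh = -320 + 360 = 40°.
H = 352 + 0.8 × (40) = 384 → 384 → 384 mod 360 = 24°
S = 85 + 0.8 × (34 − 85) = 44.2 → 44%
L = 47 + 0.8 × (85 − 47) = 77.4 → 77%

(24, 44, 77)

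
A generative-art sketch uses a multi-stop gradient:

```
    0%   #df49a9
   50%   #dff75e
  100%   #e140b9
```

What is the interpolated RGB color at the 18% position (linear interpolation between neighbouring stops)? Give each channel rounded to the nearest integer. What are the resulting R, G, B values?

(223, 136, 142)

18% lies between the 0% and 50% stops, so the local fraction is t = (18 − 0)/(50 − 0) = 18/50 ≈ 0.36.
#df49a9 → (223, 73, 169); #dff75e → (223, 247, 94).
R = 223 + 0.36 × (223 − 223) = 223 → 223
G = 73 + 0.36 × (247 − 73) = 135.64 → 136
B = 169 + 0.36 × (94 − 169) = 142 → 142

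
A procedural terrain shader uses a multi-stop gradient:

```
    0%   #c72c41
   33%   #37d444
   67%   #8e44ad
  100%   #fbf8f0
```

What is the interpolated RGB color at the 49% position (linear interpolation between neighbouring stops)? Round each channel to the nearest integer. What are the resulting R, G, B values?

49% lies between the 33% and 67% stops, so the local fraction is t = (49 − 33)/(67 − 33) = 16/34 ≈ 0.4706.
#37d444 → (55, 212, 68); #8e44ad → (142, 68, 173).
R = 55 + 0.4706 × (142 − 55) = 95.942 → 96
G = 212 + 0.4706 × (68 − 212) = 144.234 → 144
B = 68 + 0.4706 × (173 − 68) = 117.413 → 117

(96, 144, 117)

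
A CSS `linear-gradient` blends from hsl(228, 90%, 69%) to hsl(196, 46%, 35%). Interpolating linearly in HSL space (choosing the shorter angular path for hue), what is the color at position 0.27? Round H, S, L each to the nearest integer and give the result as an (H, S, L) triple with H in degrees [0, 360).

Hue arc: Δh = 196 − 228 = -32° (|Δh| ≤ 180, already the shorter path).
H = 228 + 0.27 × (-32) = 219.36 → 219°
S = 90 + 0.27 × (46 − 90) = 78.12 → 78%
L = 69 + 0.27 × (35 − 69) = 59.82 → 60%

(219, 78, 60)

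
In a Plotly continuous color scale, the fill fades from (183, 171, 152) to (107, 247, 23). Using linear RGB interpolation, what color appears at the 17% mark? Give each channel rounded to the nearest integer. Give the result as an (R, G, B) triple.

(170, 184, 130)

17% corresponds to t = 0.17.
R = 183 + 0.17 × (107 − 183) = 183 + 0.17 × -76 = 170.08 → 170
G = 171 + 0.17 × (247 − 171) = 171 + 0.17 × 76 = 183.92 → 184
B = 152 + 0.17 × (23 − 152) = 152 + 0.17 × -129 = 130.07 → 130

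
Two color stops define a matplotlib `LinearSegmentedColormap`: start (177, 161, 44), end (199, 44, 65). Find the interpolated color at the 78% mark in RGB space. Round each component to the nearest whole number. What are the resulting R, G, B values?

(194, 70, 60)

78% corresponds to t = 0.78.
R = 177 + 0.78 × (199 − 177) = 177 + 0.78 × 22 = 194.16 → 194
G = 161 + 0.78 × (44 − 161) = 161 + 0.78 × -117 = 69.74 → 70
B = 44 + 0.78 × (65 − 44) = 44 + 0.78 × 21 = 60.38 → 60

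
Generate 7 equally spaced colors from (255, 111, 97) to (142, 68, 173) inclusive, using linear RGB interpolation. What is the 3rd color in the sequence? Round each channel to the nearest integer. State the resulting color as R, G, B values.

With 7 swatches and endpoints inclusive, swatch 3 sits at t = (3 − 1)/(7 − 1) = 2/6 ≈ 0.3333.
R = 255 + 0.3333 × (142 − 255) = 217.337 → 217
G = 111 + 0.3333 × (68 − 111) = 96.668 → 97
B = 97 + 0.3333 × (173 − 97) = 122.331 → 122

(217, 97, 122)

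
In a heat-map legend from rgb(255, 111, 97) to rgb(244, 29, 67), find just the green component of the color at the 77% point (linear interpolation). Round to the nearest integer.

48

G = 111 + 0.77 × (29 − 111) = 47.86 → 48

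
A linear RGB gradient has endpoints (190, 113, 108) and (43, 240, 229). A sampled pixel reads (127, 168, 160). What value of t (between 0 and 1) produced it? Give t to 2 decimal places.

0.43

Invert the lerp on the R channel (largest span, 147): t = (127 − 190) / (43 − 190) = -63/-147 = 0.42857.
Check on G: (168 − 113)/(240 − 113) = 0.4331 ✓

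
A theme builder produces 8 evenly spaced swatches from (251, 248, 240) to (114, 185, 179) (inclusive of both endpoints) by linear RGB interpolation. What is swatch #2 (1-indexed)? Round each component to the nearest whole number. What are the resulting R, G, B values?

With 8 swatches and endpoints inclusive, swatch 2 sits at t = (2 − 1)/(8 − 1) = 1/7 ≈ 0.1429.
R = 251 + 0.1429 × (114 − 251) = 231.423 → 231
G = 248 + 0.1429 × (185 − 248) = 238.997 → 239
B = 240 + 0.1429 × (179 − 240) = 231.283 → 231

(231, 239, 231)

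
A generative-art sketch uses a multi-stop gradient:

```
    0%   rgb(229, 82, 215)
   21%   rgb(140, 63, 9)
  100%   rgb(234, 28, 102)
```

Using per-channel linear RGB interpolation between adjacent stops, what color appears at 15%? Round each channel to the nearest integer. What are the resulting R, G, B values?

(165, 68, 68)

15% lies between the 0% and 21% stops, so the local fraction is t = (15 − 0)/(21 − 0) = 15/21 ≈ 0.7143.
R = 229 + 0.7143 × (140 − 229) = 165.427 → 165
G = 82 + 0.7143 × (63 − 82) = 68.428 → 68
B = 215 + 0.7143 × (9 − 215) = 67.854 → 68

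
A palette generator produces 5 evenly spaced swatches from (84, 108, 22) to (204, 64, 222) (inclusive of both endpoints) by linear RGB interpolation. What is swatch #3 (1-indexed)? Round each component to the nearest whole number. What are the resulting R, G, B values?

With 5 swatches and endpoints inclusive, swatch 3 sits at t = (3 − 1)/(5 − 1) = 2/4 ≈ 0.5.
R = 84 + 0.5 × (204 − 84) = 144 → 144
G = 108 + 0.5 × (64 − 108) = 86 → 86
B = 22 + 0.5 × (222 − 22) = 122 → 122

(144, 86, 122)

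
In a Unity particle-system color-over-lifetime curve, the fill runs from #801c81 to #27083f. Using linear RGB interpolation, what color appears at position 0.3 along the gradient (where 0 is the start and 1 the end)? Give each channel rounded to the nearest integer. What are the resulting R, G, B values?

#801c81 → (128, 28, 129); #27083f → (39, 8, 63).
R = 128 + 0.3 × (39 − 128) = 128 + 0.3 × -89 = 101.3 → 101
G = 28 + 0.3 × (8 − 28) = 28 + 0.3 × -20 = 22 → 22
B = 129 + 0.3 × (63 − 129) = 129 + 0.3 × -66 = 109.2 → 109

(101, 22, 109)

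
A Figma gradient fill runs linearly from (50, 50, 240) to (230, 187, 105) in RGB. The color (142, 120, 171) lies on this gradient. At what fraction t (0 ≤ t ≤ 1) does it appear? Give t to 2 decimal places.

0.51

Invert the lerp on the R channel (largest span, 180): t = (142 − 50) / (230 − 50) = 92/180 = 0.51111.
Check on G: (120 − 50)/(187 − 50) = 0.5109 ✓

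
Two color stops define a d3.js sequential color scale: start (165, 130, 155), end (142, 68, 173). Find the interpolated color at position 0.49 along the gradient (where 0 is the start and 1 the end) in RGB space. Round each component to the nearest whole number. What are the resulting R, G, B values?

R = 165 + 0.49 × (142 − 165) = 165 + 0.49 × -23 = 153.73 → 154
G = 130 + 0.49 × (68 − 130) = 130 + 0.49 × -62 = 99.62 → 100
B = 155 + 0.49 × (173 − 155) = 155 + 0.49 × 18 = 163.82 → 164

(154, 100, 164)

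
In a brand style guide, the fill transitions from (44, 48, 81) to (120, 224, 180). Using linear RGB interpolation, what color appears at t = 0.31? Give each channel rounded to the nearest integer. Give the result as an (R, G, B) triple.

(68, 103, 112)

R = 44 + 0.31 × (120 − 44) = 44 + 0.31 × 76 = 67.56 → 68
G = 48 + 0.31 × (224 − 48) = 48 + 0.31 × 176 = 102.56 → 103
B = 81 + 0.31 × (180 − 81) = 81 + 0.31 × 99 = 111.69 → 112
So the blended color is (68, 103, 112), about #446770.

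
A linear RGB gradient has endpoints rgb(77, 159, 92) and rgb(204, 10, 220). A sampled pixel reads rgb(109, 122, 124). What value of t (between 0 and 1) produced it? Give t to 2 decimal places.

Invert the lerp on the G channel (largest span, 149): t = (122 − 159) / (10 − 159) = -37/-149 = 0.24832.
Check on R: (109 − 77)/(204 − 77) = 0.252 ✓

0.25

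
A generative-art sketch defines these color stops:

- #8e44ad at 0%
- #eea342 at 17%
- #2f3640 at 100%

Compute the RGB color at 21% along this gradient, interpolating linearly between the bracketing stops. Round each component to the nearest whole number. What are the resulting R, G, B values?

21% lies between the 17% and 100% stops, so the local fraction is t = (21 − 17)/(100 − 17) = 4/83 ≈ 0.0482.
#eea342 → (238, 163, 66); #2f3640 → (47, 54, 64).
R = 238 + 0.0482 × (47 − 238) = 228.794 → 229
G = 163 + 0.0482 × (54 − 163) = 157.746 → 158
B = 66 + 0.0482 × (64 − 66) = 65.904 → 66

(229, 158, 66)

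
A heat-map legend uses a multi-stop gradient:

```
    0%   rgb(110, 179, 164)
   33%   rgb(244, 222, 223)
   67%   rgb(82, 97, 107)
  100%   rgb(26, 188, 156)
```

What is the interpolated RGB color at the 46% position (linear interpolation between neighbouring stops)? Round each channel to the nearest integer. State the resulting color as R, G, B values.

46% lies between the 33% and 67% stops, so the local fraction is t = (46 − 33)/(67 − 33) = 13/34 ≈ 0.3824.
R = 244 + 0.3824 × (82 − 244) = 182.051 → 182
G = 222 + 0.3824 × (97 − 222) = 174.2 → 174
B = 223 + 0.3824 × (107 − 223) = 178.642 → 179

(182, 174, 179)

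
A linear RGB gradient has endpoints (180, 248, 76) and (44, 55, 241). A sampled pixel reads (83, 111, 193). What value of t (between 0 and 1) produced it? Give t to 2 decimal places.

Invert the lerp on the G channel (largest span, 193): t = (111 − 248) / (55 − 248) = -137/-193 = 0.70984.
Check on R: (83 − 180)/(44 − 180) = 0.7132 ✓

0.71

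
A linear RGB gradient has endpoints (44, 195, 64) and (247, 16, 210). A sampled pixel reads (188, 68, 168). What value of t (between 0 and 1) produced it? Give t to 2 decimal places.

Invert the lerp on the R channel (largest span, 203): t = (188 − 44) / (247 − 44) = 144/203 = 0.70936.
Check on G: (68 − 195)/(16 − 195) = 0.7095 ✓

0.71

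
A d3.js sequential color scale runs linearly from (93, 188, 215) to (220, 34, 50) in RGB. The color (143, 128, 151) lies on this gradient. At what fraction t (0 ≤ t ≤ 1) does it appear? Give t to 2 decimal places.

0.39

Invert the lerp on the B channel (largest span, 165): t = (151 − 215) / (50 − 215) = -64/-165 = 0.38788.
Check on R: (143 − 93)/(220 − 93) = 0.3937 ✓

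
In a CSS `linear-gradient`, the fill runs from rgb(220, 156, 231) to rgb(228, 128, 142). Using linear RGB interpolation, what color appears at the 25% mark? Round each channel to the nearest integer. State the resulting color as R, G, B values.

25% corresponds to t = 0.25.
R = 220 + 0.25 × (228 − 220) = 220 + 0.25 × 8 = 222 → 222
G = 156 + 0.25 × (128 − 156) = 156 + 0.25 × -28 = 149 → 149
B = 231 + 0.25 × (142 − 231) = 231 + 0.25 × -89 = 208.75 → 209

(222, 149, 209)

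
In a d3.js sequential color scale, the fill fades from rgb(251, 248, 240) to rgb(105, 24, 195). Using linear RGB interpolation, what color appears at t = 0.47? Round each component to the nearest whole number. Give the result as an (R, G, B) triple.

(182, 143, 219)

R = 251 + 0.47 × (105 − 251) = 251 + 0.47 × -146 = 182.38 → 182
G = 248 + 0.47 × (24 − 248) = 248 + 0.47 × -224 = 142.72 → 143
B = 240 + 0.47 × (195 − 240) = 240 + 0.47 × -45 = 218.85 → 219
So the blended color is (182, 143, 219), about #b68fdb.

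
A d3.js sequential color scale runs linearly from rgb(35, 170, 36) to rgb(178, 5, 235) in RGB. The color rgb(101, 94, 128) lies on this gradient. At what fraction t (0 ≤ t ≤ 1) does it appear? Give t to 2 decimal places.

Invert the lerp on the B channel (largest span, 199): t = (128 − 36) / (235 − 36) = 92/199 = 0.46231.
Check on R: (101 − 35)/(178 − 35) = 0.4615 ✓

0.46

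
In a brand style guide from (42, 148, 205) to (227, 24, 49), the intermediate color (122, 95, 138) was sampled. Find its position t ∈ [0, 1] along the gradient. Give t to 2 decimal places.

Invert the lerp on the R channel (largest span, 185): t = (122 − 42) / (227 − 42) = 80/185 = 0.43243.
Check on G: (95 − 148)/(24 − 148) = 0.4274 ✓

0.43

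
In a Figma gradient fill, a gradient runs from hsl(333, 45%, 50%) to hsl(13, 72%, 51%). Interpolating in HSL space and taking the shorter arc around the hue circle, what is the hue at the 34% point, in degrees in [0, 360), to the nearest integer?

347

Hue: 13 − 333 = -320°, but |-320| > 180 so the shorter arc goes the other way: Δh = -320 + 360 = 40°.
H = 333 + 0.34 × (40) = 346.6 → 347°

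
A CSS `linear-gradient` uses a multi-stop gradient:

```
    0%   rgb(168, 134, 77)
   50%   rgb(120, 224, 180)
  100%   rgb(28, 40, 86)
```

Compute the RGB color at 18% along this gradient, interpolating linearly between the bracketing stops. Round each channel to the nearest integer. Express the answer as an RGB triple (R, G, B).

18% lies between the 0% and 50% stops, so the local fraction is t = (18 − 0)/(50 − 0) = 18/50 ≈ 0.36.
R = 168 + 0.36 × (120 − 168) = 150.72 → 151
G = 134 + 0.36 × (224 − 134) = 166.4 → 166
B = 77 + 0.36 × (180 − 77) = 114.08 → 114

(151, 166, 114)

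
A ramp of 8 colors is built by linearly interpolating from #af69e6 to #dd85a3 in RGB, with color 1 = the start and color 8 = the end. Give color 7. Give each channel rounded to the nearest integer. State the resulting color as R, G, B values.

(214, 129, 173)

With 8 swatches and endpoints inclusive, swatch 7 sits at t = (7 − 1)/(8 − 1) = 6/7 ≈ 0.8571.
#af69e6 → (175, 105, 230); #dd85a3 → (221, 133, 163).
R = 175 + 0.8571 × (221 − 175) = 214.427 → 214
G = 105 + 0.8571 × (133 − 105) = 128.999 → 129
B = 230 + 0.8571 × (163 − 230) = 172.574 → 173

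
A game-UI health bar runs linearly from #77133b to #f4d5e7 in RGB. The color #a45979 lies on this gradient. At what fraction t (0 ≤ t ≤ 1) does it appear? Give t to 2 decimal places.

0.36

Invert the lerp on the G channel (largest span, 194): t = (89 − 19) / (213 − 19) = 70/194 = 0.36082.
Check on R: (164 − 119)/(244 − 119) = 0.36 ✓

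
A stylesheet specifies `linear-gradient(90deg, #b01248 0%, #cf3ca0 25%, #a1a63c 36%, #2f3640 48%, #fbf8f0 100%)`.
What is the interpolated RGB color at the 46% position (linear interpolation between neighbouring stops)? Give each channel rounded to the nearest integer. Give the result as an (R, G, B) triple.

46% lies between the 36% and 48% stops, so the local fraction is t = (46 − 36)/(48 − 36) = 10/12 ≈ 0.8333.
#a1a63c → (161, 166, 60); #2f3640 → (47, 54, 64).
R = 161 + 0.8333 × (47 − 161) = 66.004 → 66
G = 166 + 0.8333 × (54 − 166) = 72.67 → 73
B = 60 + 0.8333 × (64 − 60) = 63.333 → 63

(66, 73, 63)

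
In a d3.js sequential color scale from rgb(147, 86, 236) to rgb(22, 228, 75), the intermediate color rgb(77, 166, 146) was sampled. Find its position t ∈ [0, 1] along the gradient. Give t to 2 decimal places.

Invert the lerp on the B channel (largest span, 161): t = (146 − 236) / (75 − 236) = -90/-161 = 0.55901.
Check on R: (77 − 147)/(22 − 147) = 0.56 ✓

0.56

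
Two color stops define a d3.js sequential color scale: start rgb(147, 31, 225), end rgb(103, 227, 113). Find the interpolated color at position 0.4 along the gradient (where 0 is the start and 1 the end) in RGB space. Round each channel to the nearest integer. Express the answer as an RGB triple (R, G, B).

(129, 109, 180)

R = 147 + 0.4 × (103 − 147) = 147 + 0.4 × -44 = 129.4 → 129
G = 31 + 0.4 × (227 − 31) = 31 + 0.4 × 196 = 109.4 → 109
B = 225 + 0.4 × (113 − 225) = 225 + 0.4 × -112 = 180.2 → 180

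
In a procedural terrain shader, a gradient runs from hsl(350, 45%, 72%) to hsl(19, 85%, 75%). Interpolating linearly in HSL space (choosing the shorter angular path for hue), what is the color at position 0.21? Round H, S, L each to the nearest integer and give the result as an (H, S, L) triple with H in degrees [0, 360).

(356, 53, 73)

Hue: 19 − 350 = -331°, but |-331| > 180 so the shorter arc goes the other way: Δh = -331 + 360 = 29°.
H = 350 + 0.21 × (29) = 356.09 → 356°
S = 45 + 0.21 × (85 − 45) = 53.4 → 53%
L = 72 + 0.21 × (75 − 72) = 72.63 → 73%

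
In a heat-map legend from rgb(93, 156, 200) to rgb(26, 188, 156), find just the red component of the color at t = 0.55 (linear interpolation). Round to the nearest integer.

R = 93 + 0.55 × (26 − 93) = 56.15 → 56

56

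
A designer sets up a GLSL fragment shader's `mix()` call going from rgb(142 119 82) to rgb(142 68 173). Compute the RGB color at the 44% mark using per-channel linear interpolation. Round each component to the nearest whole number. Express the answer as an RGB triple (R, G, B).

44% corresponds to t = 0.44.
R = 142 + 0.44 × (142 − 142) = 142 + 0.44 × 0 = 142 → 142
G = 119 + 0.44 × (68 − 119) = 119 + 0.44 × -51 = 96.56 → 97
B = 82 + 0.44 × (173 − 82) = 82 + 0.44 × 91 = 122.04 → 122
So the blended color is (142, 97, 122), about #8e617a.

(142, 97, 122)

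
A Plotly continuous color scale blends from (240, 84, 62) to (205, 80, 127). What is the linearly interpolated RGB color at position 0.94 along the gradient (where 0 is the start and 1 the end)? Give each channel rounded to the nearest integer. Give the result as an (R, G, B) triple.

(207, 80, 123)

R = 240 + 0.94 × (205 − 240) = 240 + 0.94 × -35 = 207.1 → 207
G = 84 + 0.94 × (80 − 84) = 84 + 0.94 × -4 = 80.24 → 80
B = 62 + 0.94 × (127 − 62) = 62 + 0.94 × 65 = 123.1 → 123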